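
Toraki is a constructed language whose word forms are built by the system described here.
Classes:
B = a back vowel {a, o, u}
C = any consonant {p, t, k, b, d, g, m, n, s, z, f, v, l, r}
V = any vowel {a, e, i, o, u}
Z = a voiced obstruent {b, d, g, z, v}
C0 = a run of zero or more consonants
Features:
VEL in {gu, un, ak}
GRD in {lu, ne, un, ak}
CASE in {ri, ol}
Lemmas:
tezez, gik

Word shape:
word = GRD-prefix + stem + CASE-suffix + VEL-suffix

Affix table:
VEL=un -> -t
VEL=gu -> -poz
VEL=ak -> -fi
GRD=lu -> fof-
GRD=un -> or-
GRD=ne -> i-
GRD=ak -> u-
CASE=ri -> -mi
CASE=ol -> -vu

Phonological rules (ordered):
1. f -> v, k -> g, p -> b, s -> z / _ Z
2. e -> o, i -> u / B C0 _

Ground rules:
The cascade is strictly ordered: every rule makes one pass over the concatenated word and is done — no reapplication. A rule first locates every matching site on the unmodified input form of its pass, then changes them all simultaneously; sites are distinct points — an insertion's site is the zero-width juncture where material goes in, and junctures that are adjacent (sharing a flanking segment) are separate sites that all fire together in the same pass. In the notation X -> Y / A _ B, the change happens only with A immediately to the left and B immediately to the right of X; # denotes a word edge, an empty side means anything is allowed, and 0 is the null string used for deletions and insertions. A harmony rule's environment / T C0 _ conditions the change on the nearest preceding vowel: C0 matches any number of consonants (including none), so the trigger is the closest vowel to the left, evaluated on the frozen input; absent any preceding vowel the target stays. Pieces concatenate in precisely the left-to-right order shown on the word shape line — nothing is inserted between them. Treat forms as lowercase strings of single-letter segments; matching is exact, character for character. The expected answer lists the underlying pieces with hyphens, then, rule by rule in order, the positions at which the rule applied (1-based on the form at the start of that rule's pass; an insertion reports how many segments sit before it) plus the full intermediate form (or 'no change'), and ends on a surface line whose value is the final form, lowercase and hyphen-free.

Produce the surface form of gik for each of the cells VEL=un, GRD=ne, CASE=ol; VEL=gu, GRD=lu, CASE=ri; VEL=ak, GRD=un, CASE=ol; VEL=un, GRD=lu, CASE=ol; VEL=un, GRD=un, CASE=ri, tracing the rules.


cell VEL=un, GRD=ne, CASE=ol:
underlying: i-gik-vu-t
1. f -> v, k -> g, p -> b, s -> z / _ Z: fires at position(s) 4: igigvut
2. e -> o, i -> u / B C0 _: no change
surface: igigvut

cell VEL=gu, GRD=lu, CASE=ri:
underlying: fof-gik-mi-poz
1. f -> v, k -> g, p -> b, s -> z / _ Z: fires at position(s) 3: fovgikmipoz
2. e -> o, i -> u / B C0 _: fires at position(s) 5: fovgukmipoz
surface: fovgukmipoz

cell VEL=ak, GRD=un, CASE=ol:
underlying: or-gik-vu-fi
1. f -> v, k -> g, p -> b, s -> z / _ Z: fires at position(s) 5: orgigvufi
2. e -> o, i -> u / B C0 _: fires at position(s) 4, 9: orgugvufu
surface: orgugvufu

cell VEL=un, GRD=lu, CASE=ol:
underlying: fof-gik-vu-t
1. f -> v, k -> g, p -> b, s -> z / _ Z: fires at position(s) 3, 6: fovgigvut
2. e -> o, i -> u / B C0 _: fires at position(s) 5: fovgugvut
surface: fovgugvut

cell VEL=un, GRD=un, CASE=ri:
underlying: or-gik-mi-t
1. f -> v, k -> g, p -> b, s -> z / _ Z: no change
2. e -> o, i -> u / B C0 _: fires at position(s) 4: orgukmit
surface: orgukmit


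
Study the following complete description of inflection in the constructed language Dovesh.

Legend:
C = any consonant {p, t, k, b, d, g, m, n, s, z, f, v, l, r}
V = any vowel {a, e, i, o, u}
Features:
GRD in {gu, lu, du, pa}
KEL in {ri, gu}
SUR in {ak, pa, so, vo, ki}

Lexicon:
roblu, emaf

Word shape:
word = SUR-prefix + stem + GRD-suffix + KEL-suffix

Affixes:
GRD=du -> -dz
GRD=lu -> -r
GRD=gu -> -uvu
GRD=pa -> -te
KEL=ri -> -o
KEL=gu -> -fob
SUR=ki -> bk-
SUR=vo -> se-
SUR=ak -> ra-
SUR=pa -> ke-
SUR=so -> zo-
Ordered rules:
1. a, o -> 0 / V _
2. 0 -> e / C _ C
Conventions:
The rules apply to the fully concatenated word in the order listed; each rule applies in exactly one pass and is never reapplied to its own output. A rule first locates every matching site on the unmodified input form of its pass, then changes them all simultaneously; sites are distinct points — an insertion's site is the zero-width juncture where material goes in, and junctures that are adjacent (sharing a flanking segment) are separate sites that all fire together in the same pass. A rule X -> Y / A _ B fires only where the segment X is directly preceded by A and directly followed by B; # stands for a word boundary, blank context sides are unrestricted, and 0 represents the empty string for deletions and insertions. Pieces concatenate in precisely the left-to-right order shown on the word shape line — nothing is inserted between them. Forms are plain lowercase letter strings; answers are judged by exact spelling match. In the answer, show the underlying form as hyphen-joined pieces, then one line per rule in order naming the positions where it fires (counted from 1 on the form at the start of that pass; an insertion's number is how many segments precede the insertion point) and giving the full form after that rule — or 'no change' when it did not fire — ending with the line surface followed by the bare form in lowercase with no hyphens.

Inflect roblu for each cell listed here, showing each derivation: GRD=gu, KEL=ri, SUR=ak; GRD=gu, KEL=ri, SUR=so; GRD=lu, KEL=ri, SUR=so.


cell GRD=gu, KEL=ri, SUR=ak:
underlying: ra-roblu-uvu-o
1. a, o -> 0 / V _: fires at position(s) 11: rarobluuvu
2. 0 -> e / C _ C: inserts after position(s) 5: rarobeluuvu
surface: rarobeluuvu

cell GRD=gu, KEL=ri, SUR=so:
underlying: zo-roblu-uvu-o
1. a, o -> 0 / V _: fires at position(s) 11: zorobluuvu
2. 0 -> e / C _ C: inserts after position(s) 5: zorobeluuvu
surface: zorobeluuvu

cell GRD=lu, KEL=ri, SUR=so:
underlying: zo-roblu-r-o
1. a, o -> 0 / V _: no change
2. 0 -> e / C _ C: inserts after position(s) 5: zorobeluro
surface: zorobeluro


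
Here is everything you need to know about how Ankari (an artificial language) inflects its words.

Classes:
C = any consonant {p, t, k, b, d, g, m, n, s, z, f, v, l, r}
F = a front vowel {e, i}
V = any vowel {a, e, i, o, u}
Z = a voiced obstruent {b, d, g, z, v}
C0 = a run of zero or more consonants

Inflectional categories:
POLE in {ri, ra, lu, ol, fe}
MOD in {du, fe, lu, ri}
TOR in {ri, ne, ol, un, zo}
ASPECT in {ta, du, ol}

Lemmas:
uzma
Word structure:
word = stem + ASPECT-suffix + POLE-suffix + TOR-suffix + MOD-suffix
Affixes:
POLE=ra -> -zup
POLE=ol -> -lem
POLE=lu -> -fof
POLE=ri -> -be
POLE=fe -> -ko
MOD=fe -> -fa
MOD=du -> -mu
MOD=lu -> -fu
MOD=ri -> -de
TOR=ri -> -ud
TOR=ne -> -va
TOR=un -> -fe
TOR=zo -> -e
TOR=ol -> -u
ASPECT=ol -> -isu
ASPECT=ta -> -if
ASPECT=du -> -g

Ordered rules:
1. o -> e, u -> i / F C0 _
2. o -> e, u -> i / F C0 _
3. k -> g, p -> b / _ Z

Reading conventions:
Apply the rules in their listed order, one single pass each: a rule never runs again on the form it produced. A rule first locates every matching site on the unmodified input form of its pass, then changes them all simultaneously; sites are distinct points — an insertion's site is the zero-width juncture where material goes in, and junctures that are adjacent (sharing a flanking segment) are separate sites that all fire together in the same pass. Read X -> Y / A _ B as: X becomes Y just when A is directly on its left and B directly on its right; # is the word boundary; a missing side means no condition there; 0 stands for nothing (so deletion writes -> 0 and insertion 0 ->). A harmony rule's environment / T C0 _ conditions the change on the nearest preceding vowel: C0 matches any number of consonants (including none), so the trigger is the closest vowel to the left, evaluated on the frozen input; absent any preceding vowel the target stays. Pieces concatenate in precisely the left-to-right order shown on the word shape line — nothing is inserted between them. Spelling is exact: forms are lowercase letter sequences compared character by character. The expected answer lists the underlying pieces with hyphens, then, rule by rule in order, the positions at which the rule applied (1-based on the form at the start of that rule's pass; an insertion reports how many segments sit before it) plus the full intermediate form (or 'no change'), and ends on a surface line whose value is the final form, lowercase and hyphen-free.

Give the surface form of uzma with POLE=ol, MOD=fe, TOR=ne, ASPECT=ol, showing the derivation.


underlying: uzma-isu-lem-va-fa
1. o -> e, u -> i / F C0 _: fires at position(s) 7: uzmaisilemvafa
2. o -> e, u -> i / F C0 _: no change
3. k -> g, p -> b / _ Z: no change
surface: uzmaisilemvafa


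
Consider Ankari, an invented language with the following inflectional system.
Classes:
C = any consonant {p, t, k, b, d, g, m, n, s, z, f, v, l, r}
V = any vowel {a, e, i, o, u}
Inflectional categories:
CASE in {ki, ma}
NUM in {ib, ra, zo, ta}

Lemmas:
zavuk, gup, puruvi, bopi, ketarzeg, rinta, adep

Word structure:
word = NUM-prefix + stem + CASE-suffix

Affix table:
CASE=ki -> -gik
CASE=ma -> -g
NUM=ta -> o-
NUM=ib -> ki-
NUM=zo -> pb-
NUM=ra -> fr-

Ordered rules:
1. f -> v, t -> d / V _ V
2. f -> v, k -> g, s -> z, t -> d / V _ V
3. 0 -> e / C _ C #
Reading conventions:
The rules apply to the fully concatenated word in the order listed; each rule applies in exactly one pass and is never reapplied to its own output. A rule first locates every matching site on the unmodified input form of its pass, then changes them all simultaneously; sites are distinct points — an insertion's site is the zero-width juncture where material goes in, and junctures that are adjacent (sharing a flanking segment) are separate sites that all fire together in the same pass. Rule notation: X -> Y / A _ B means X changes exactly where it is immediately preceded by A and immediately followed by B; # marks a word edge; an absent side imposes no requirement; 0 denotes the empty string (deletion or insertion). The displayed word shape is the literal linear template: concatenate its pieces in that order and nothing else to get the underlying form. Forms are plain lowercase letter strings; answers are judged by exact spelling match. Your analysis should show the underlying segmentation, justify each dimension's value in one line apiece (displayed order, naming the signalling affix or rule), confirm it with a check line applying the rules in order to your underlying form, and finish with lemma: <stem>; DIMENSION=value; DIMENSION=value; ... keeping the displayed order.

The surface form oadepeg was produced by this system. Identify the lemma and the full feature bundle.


underlying: o-adep-g
CASE=ma - signalled by the affix -g
NUM=ta - signalled by the affix o-
check: oadepg -> oadepg -> oadepg -> oadepeg
lemma: adep; CASE=ma; NUM=ta


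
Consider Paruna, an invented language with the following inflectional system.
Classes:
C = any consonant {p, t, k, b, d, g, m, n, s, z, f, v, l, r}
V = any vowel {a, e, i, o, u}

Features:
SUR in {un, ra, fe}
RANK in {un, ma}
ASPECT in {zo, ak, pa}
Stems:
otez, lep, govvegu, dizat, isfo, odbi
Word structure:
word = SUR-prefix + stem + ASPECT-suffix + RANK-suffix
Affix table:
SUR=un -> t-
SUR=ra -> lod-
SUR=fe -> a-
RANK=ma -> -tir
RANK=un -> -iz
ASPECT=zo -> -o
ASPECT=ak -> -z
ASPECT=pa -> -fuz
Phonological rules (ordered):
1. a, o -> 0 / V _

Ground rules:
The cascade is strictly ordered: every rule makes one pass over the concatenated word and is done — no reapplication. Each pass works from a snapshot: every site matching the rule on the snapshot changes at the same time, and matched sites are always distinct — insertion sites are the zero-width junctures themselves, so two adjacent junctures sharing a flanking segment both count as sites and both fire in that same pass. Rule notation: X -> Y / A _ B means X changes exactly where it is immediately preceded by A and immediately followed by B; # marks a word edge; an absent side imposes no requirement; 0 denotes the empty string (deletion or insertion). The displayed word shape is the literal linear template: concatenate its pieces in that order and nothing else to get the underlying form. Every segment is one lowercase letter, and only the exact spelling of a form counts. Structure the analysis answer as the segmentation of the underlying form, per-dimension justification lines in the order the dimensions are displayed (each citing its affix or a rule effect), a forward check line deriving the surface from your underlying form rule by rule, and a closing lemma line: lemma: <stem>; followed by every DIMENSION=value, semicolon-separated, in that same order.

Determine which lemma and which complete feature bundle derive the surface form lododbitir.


underlying: lod-odbi-o-tir
SUR=ra - signalled by the affix lod-
RANK=ma - signalled by the affix -tir
ASPECT=zo - signalled by the affix -o
check: lododbiotir -> lododbitir
lemma: odbi; SUR=ra; RANK=ma; ASPECT=zo


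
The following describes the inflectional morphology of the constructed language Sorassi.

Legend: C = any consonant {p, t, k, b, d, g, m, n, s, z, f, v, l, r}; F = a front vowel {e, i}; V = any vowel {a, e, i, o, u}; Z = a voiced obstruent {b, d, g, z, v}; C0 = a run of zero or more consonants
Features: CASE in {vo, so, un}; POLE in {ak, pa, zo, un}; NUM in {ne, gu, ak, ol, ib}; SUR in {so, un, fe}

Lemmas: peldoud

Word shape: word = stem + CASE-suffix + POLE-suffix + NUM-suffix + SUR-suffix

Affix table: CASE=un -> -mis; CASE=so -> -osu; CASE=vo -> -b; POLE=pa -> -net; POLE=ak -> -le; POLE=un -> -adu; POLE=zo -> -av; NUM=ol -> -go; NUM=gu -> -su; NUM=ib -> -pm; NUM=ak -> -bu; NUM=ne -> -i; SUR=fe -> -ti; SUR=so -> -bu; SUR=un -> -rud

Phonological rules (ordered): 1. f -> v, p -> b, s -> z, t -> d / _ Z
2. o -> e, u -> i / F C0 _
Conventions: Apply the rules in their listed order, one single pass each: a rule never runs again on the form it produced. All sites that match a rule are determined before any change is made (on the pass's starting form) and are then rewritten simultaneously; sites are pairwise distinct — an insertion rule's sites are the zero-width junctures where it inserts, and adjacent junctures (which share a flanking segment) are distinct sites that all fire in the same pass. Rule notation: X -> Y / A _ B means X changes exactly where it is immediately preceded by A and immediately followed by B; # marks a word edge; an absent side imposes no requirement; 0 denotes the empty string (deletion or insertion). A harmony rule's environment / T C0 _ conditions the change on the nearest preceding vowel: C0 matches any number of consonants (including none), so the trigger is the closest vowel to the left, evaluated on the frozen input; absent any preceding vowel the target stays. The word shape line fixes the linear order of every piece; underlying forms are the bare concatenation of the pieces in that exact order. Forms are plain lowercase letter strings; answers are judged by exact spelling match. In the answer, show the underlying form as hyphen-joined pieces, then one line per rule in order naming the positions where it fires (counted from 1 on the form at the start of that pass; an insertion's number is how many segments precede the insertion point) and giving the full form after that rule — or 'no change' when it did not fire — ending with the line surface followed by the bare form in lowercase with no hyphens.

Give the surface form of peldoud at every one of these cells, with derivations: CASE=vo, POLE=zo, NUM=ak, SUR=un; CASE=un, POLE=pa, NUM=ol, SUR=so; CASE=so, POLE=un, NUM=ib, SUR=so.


cell CASE=vo, POLE=zo, NUM=ak, SUR=un:
underlying: peldoud-b-av-bu-rud
1. f -> v, p -> b, s -> z, t -> d / _ Z: no change
2. o -> e, u -> i / F C0 _: fires at position(s) 5: peldeudbavburud
surface: peldeudbavburud

cell CASE=un, POLE=pa, NUM=ol, SUR=so:
underlying: peldoud-mis-net-go-bu
1. f -> v, p -> b, s -> z, t -> d / _ Z: fires at position(s) 13: peldoudmisnedgobu
2. o -> e, u -> i / F C0 _: fires at position(s) 5, 15: peldeudmisnedgebu
surface: peldeudmisnedgebu

cell CASE=so, POLE=un, NUM=ib, SUR=so:
underlying: peldoud-osu-adu-pm-bu
1. f -> v, p -> b, s -> z, t -> d / _ Z: no change
2. o -> e, u -> i / F C0 _: fires at position(s) 5: peldeudosuadupmbu
surface: peldeudosuadupmbu


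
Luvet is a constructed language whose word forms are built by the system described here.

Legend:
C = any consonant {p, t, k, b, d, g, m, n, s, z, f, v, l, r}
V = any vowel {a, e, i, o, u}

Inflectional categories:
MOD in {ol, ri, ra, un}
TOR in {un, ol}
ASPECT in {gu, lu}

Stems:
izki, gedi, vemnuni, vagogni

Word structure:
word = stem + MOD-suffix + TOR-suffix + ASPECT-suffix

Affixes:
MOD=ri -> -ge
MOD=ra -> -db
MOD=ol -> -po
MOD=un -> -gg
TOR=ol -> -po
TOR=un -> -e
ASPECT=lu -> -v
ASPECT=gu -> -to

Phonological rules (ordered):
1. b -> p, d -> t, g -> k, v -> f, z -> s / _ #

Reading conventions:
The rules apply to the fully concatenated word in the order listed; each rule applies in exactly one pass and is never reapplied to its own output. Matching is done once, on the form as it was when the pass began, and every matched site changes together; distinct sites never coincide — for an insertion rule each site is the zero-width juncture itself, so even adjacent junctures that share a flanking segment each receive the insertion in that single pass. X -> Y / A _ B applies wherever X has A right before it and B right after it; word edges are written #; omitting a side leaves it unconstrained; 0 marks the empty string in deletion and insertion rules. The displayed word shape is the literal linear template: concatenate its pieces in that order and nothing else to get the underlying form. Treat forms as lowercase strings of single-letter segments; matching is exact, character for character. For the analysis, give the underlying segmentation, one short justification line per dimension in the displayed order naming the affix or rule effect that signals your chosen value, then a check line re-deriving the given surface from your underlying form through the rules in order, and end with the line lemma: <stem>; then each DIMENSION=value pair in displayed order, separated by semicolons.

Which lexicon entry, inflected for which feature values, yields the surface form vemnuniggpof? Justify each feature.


underlying: vemnuni-gg-po-v
MOD=un - signalled by the affix -gg
TOR=ol - signalled by the affix -po
ASPECT=lu - signalled by the affix -v
check: vemnuniggpov -> vemnuniggpof
lemma: vemnuni; MOD=un; TOR=ol; ASPECT=lu


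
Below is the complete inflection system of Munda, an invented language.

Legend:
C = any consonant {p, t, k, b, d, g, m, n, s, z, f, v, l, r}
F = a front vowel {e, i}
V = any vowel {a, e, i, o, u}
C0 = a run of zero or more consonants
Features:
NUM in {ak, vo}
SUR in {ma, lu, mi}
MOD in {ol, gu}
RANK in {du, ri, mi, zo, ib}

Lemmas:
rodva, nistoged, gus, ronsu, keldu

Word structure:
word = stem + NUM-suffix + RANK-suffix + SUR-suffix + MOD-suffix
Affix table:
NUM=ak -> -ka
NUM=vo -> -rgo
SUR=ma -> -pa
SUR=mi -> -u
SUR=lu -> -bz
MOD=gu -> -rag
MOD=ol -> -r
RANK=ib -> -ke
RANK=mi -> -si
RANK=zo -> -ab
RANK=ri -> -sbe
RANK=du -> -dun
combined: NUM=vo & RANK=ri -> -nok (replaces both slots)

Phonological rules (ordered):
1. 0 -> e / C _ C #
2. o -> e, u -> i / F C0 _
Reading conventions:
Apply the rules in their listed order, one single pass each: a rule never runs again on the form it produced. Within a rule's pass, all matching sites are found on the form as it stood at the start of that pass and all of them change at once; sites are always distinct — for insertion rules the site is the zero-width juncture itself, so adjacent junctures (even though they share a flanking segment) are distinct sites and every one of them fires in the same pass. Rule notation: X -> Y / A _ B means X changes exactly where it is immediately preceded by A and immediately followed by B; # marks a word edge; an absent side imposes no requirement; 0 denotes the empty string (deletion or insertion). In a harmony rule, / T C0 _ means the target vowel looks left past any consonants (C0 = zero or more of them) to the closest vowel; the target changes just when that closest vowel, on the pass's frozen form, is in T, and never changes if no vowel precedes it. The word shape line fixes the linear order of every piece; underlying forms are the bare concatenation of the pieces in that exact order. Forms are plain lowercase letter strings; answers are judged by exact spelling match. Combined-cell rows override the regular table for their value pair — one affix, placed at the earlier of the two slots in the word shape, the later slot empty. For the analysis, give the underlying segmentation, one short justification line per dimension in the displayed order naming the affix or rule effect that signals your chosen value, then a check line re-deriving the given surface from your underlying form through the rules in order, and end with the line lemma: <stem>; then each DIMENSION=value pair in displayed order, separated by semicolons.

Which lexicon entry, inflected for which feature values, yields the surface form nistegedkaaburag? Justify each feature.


underlying: nistoged-ka-ab-u-rag
NUM=ak - signalled by the affix -ka
SUR=mi - signalled by the affix -u
MOD=gu - signalled by the affix -rag
RANK=zo - signalled by the affix -ab
check: nistogedkaaburag -> nistogedkaaburag -> nistegedkaaburag
lemma: nistoged; NUM=ak; SUR=mi; MOD=gu; RANK=zo


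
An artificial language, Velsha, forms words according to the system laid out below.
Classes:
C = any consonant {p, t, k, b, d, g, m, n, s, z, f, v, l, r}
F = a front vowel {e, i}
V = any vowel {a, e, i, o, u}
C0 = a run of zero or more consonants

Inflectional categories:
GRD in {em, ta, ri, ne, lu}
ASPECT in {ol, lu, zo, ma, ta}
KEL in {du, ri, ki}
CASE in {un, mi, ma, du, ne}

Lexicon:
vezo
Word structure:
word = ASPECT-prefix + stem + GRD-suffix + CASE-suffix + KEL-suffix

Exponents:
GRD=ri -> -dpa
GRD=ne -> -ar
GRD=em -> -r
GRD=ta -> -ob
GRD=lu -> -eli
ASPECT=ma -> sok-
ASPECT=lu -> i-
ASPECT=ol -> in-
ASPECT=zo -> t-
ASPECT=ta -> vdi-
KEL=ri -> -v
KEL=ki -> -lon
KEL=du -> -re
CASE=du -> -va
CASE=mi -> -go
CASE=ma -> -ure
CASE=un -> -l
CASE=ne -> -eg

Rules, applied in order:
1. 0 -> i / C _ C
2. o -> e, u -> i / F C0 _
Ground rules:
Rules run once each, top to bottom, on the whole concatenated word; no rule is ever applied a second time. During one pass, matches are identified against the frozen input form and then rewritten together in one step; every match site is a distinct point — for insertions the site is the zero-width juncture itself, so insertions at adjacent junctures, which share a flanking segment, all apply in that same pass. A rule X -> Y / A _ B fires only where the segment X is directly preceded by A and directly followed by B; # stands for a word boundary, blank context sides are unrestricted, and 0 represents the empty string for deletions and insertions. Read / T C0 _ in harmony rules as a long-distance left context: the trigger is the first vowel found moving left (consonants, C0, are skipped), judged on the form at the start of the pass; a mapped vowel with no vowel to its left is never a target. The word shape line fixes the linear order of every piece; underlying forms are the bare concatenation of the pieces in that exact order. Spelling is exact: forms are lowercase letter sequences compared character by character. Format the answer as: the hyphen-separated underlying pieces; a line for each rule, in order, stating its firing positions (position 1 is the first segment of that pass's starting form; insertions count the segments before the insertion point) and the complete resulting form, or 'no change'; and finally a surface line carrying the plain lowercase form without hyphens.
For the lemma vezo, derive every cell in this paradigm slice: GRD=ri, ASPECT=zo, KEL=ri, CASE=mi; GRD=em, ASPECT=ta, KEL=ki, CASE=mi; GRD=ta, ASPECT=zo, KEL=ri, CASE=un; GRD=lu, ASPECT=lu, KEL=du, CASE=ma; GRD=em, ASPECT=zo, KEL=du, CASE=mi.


cell GRD=ri, ASPECT=zo, KEL=ri, CASE=mi:
underlying: t-vezo-dpa-go-v
1. 0 -> i / C _ C: inserts after position(s) 1, 6: tivezodipagov
2. o -> e, u -> i / F C0 _: fires at position(s) 6: tivezedipagov
surface: tivezedipagov

cell GRD=em, ASPECT=ta, KEL=ki, CASE=mi:
underlying: vdi-vezo-r-go-lon
1. 0 -> i / C _ C: inserts after position(s) 1, 8: vidivezorigolon
2. o -> e, u -> i / F C0 _: fires at position(s) 8, 12: vidivezerigelon
surface: vidivezerigelon

cell GRD=ta, ASPECT=zo, KEL=ri, CASE=un:
underlying: t-vezo-ob-l-v
1. 0 -> i / C _ C: inserts after position(s) 1, 7, 8: tivezoobiliv
2. o -> e, u -> i / F C0 _: fires at position(s) 6: tivezeobiliv
surface: tivezeobiliv

cell GRD=lu, ASPECT=lu, KEL=du, CASE=ma:
underlying: i-vezo-eli-ure-re
1. 0 -> i / C _ C: no change
2. o -> e, u -> i / F C0 _: fires at position(s) 5, 9: ivezeeliirere
surface: ivezeeliirere

cell GRD=em, ASPECT=zo, KEL=du, CASE=mi:
underlying: t-vezo-r-go-re
1. 0 -> i / C _ C: inserts after position(s) 1, 6: tivezorigore
2. o -> e, u -> i / F C0 _: fires at position(s) 6, 10: tivezerigere
surface: tivezerigere


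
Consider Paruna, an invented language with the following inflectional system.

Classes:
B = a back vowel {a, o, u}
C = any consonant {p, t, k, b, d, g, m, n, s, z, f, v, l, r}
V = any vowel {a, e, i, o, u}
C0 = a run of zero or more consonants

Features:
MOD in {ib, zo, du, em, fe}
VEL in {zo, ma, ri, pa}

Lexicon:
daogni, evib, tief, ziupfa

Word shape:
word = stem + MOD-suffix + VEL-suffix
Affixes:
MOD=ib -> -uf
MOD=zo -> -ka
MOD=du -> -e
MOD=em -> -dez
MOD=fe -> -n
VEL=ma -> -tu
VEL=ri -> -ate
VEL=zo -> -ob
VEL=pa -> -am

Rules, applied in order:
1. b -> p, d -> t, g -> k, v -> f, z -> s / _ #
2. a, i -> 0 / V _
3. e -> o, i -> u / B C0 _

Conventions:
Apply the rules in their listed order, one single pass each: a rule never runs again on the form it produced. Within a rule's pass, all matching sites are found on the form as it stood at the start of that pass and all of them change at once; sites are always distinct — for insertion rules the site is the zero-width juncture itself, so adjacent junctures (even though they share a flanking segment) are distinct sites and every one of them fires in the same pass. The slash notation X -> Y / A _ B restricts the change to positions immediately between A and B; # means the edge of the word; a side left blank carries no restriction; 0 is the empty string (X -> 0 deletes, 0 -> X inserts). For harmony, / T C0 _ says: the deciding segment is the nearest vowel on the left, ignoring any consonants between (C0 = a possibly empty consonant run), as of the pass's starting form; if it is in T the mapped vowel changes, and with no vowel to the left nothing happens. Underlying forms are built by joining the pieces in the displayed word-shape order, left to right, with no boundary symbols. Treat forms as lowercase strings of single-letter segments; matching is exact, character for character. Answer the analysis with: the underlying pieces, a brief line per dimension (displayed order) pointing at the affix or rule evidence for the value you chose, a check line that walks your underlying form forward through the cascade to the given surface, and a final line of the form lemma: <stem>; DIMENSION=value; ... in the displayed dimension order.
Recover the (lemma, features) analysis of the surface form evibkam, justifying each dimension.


underlying: evib-ka-am
MOD=zo - signalled by the affix -ka
VEL=pa - signalled by the affix -am
check: evibkaam -> evibkaam -> evibkam -> evibkam
lemma: evib; MOD=zo; VEL=pa


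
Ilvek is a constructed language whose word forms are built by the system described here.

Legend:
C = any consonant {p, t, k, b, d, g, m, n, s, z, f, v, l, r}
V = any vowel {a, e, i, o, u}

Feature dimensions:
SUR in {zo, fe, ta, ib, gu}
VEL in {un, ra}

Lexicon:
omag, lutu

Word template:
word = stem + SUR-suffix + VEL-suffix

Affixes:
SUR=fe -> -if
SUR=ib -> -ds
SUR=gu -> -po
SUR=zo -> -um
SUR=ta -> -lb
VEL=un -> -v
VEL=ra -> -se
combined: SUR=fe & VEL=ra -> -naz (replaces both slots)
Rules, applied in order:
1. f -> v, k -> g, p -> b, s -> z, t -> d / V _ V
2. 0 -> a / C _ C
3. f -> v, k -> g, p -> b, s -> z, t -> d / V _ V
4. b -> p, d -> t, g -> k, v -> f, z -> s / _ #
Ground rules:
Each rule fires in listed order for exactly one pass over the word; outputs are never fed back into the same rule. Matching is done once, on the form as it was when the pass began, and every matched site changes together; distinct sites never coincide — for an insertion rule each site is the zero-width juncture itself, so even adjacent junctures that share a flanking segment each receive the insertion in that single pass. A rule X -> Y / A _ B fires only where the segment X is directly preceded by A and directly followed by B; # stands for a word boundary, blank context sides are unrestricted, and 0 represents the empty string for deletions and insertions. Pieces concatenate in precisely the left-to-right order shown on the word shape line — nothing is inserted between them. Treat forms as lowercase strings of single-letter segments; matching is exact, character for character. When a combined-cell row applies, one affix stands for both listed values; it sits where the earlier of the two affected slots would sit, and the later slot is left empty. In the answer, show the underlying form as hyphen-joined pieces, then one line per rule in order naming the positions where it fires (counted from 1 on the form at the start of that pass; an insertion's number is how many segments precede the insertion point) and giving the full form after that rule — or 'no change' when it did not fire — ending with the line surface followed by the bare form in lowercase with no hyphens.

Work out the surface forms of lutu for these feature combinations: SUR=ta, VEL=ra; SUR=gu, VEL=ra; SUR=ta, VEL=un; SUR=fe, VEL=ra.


cell SUR=ta, VEL=ra:
underlying: lutu-lb-se
1. f -> v, k -> g, p -> b, s -> z, t -> d / V _ V: fires at position(s) 3: ludulbse
2. 0 -> a / C _ C: inserts after position(s) 5, 6: ludulabase
3. f -> v, k -> g, p -> b, s -> z, t -> d / V _ V: fires at position(s) 9: ludulabaze
4. b -> p, d -> t, g -> k, v -> f, z -> s / _ #: no change
surface: ludulabaze

cell SUR=gu, VEL=ra:
underlying: lutu-po-se
1. f -> v, k -> g, p -> b, s -> z, t -> d / V _ V: fires at position(s) 3, 5, 7: luduboze
2. 0 -> a / C _ C: no change
3. f -> v, k -> g, p -> b, s -> z, t -> d / V _ V: no change
4. b -> p, d -> t, g -> k, v -> f, z -> s / _ #: no change
surface: luduboze

cell SUR=ta, VEL=un:
underlying: lutu-lb-v
1. f -> v, k -> g, p -> b, s -> z, t -> d / V _ V: fires at position(s) 3: ludulbv
2. 0 -> a / C _ C: inserts after position(s) 5, 6: ludulabav
3. f -> v, k -> g, p -> b, s -> z, t -> d / V _ V: no change
4. b -> p, d -> t, g -> k, v -> f, z -> s / _ #: fires at position(s) 9: ludulabaf
surface: ludulabaf

cell SUR=fe, VEL=ra:
underlying: lutu-naz
1. f -> v, k -> g, p -> b, s -> z, t -> d / V _ V: fires at position(s) 3: ludunaz
2. 0 -> a / C _ C: no change
3. f -> v, k -> g, p -> b, s -> z, t -> d / V _ V: no change
4. b -> p, d -> t, g -> k, v -> f, z -> s / _ #: fires at position(s) 7: ludunas
surface: ludunas


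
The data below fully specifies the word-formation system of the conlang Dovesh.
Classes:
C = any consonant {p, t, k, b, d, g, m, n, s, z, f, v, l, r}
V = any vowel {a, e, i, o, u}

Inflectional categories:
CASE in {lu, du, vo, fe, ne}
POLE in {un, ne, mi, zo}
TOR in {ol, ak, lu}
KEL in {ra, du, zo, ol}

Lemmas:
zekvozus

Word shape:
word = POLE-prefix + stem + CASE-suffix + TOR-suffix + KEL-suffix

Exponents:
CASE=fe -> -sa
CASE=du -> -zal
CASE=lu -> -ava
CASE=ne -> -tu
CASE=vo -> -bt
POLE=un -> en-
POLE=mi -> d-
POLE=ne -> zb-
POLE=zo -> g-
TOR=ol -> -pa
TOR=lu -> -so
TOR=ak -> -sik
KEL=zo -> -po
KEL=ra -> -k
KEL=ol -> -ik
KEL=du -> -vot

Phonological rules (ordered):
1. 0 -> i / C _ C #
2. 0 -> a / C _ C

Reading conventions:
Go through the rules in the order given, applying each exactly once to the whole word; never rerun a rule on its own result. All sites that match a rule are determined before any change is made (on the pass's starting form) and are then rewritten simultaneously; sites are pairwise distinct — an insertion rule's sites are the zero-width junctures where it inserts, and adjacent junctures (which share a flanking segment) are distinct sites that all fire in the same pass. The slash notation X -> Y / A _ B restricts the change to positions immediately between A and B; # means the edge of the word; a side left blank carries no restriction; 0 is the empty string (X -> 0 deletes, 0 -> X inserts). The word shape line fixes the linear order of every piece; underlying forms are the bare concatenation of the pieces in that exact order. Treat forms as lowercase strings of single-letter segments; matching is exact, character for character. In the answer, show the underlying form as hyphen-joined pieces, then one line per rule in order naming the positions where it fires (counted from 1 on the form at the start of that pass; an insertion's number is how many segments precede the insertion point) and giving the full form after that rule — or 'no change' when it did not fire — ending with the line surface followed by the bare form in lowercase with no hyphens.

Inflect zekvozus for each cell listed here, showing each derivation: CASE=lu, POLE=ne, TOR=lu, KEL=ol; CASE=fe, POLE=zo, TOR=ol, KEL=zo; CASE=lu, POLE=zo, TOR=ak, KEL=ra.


cell CASE=lu, POLE=ne, TOR=lu, KEL=ol:
underlying: zb-zekvozus-ava-so-ik
1. 0 -> i / C _ C #: no change
2. 0 -> a / C _ C: inserts after position(s) 1, 2, 5: zabazekavozusavasoik
surface: zabazekavozusavasoik

cell CASE=fe, POLE=zo, TOR=ol, KEL=zo:
underlying: g-zekvozus-sa-pa-po
1. 0 -> i / C _ C #: no change
2. 0 -> a / C _ C: inserts after position(s) 1, 4, 9: gazekavozusasapapo
surface: gazekavozusasapapo

cell CASE=lu, POLE=zo, TOR=ak, KEL=ra:
underlying: g-zekvozus-ava-sik-k
1. 0 -> i / C _ C #: inserts after position(s) 15: gzekvozusavasikik
2. 0 -> a / C _ C: inserts after position(s) 1, 4: gazekavozusavasikik
surface: gazekavozusavasikik


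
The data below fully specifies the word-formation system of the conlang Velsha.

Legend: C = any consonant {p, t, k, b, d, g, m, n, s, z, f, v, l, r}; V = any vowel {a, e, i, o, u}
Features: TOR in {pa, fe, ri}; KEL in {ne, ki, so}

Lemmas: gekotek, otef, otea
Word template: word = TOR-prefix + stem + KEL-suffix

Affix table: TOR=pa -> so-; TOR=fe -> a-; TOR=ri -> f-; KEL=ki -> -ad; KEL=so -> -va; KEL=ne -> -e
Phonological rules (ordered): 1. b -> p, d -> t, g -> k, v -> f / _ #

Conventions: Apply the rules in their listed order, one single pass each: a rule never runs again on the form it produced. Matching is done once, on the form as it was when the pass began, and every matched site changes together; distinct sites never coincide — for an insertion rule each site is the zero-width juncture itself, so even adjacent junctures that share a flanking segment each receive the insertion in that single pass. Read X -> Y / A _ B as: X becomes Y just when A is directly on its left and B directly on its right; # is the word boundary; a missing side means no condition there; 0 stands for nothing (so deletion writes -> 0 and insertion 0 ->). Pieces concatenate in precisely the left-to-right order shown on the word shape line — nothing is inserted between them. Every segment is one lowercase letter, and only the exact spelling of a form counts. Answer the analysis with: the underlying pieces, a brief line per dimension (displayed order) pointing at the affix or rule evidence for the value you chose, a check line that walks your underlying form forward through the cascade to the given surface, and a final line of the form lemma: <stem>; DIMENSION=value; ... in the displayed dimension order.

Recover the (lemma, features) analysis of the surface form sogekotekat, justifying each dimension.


underlying: so-gekotek-ad
TOR=pa - signalled by the affix so-
KEL=ki - signalled by the affix -ad
check: sogekotekad -> sogekotekat
lemma: gekotek; TOR=pa; KEL=ki


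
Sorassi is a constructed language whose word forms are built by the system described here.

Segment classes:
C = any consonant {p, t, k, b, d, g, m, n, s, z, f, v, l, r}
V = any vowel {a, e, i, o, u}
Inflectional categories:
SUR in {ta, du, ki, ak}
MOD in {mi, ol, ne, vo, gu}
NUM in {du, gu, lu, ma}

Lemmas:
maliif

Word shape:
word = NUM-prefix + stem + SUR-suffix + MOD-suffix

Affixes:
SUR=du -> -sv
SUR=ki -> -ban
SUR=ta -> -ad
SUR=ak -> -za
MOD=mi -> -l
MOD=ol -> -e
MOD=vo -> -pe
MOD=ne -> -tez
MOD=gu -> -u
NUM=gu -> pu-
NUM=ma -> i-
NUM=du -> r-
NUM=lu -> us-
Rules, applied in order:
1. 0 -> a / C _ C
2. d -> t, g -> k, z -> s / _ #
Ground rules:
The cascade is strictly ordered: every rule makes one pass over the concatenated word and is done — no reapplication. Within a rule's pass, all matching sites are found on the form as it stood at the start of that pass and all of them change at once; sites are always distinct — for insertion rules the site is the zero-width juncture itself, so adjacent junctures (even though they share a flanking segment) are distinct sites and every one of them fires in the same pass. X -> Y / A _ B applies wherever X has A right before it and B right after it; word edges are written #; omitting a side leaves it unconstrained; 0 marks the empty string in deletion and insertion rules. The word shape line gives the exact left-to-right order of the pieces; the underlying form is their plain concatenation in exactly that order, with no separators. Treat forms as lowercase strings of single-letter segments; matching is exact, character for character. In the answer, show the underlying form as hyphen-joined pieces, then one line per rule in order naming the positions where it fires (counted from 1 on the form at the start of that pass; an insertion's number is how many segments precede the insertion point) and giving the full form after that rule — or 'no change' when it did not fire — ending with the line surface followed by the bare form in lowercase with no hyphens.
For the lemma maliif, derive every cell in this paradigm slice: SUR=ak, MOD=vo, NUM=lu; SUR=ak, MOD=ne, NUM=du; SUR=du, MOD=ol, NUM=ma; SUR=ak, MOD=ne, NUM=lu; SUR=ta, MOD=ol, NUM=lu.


cell SUR=ak, MOD=vo, NUM=lu:
underlying: us-maliif-za-pe
1. 0 -> a / C _ C: inserts after position(s) 2, 8: usamaliifazape
2. d -> t, g -> k, z -> s / _ #: no change
surface: usamaliifazape

cell SUR=ak, MOD=ne, NUM=du:
underlying: r-maliif-za-tez
1. 0 -> a / C _ C: inserts after position(s) 1, 7: ramaliifazatez
2. d -> t, g -> k, z -> s / _ #: fires at position(s) 14: ramaliifazates
surface: ramaliifazates

cell SUR=du, MOD=ol, NUM=ma:
underlying: i-maliif-sv-e
1. 0 -> a / C _ C: inserts after position(s) 7, 8: imaliifasave
2. d -> t, g -> k, z -> s / _ #: no change
surface: imaliifasave

cell SUR=ak, MOD=ne, NUM=lu:
underlying: us-maliif-za-tez
1. 0 -> a / C _ C: inserts after position(s) 2, 8: usamaliifazatez
2. d -> t, g -> k, z -> s / _ #: fires at position(s) 15: usamaliifazates
surface: usamaliifazates

cell SUR=ta, MOD=ol, NUM=lu:
underlying: us-maliif-ad-e
1. 0 -> a / C _ C: inserts after position(s) 2: usamaliifade
2. d -> t, g -> k, z -> s / _ #: no change
surface: usamaliifade


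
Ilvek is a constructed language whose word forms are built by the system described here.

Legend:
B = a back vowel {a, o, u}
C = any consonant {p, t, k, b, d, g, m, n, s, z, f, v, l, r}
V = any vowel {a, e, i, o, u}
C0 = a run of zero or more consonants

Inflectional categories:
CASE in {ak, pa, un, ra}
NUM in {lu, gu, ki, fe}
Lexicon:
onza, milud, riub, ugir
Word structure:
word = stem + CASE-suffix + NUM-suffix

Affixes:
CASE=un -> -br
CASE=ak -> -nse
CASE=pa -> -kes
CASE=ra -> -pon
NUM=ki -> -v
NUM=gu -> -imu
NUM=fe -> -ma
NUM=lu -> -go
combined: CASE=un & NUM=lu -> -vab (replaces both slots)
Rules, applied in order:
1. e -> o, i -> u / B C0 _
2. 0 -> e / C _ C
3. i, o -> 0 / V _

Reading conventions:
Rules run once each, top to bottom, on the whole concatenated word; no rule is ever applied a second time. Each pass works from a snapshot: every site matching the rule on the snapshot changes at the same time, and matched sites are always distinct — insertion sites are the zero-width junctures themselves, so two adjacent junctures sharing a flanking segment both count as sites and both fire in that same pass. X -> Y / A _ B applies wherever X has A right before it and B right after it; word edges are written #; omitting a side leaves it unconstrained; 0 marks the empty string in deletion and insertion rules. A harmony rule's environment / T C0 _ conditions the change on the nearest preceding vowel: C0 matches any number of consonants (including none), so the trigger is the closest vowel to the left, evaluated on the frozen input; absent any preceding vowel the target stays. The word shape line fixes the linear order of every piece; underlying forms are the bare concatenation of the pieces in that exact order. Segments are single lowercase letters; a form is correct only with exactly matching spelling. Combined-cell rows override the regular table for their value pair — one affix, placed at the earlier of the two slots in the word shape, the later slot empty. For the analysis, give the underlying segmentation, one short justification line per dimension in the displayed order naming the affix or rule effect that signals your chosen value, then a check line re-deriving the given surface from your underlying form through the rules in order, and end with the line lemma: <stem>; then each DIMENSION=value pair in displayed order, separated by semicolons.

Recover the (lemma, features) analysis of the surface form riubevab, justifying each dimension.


underlying: riub-vab
CASE=un - signalled by the combined affix row
NUM=lu - signalled by the combined affix row
check: riubvab -> riubvab -> riubevab -> riubevab
lemma: riub; CASE=un; NUM=lu
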